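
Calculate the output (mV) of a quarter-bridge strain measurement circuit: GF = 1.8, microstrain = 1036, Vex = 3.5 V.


Quarter bridge output: Vout = (GF * epsilon * Vex) / 4.
Vout = (1.8 * 1036e-6 * 3.5) / 4
Vout = 0.0065268 / 4 V
Vout = 0.0016317 V = 1.6317 mV

1.6317 mV


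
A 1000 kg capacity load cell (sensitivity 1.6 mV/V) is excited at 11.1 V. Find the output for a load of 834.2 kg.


Vout = rated_output * Vex * (load / capacity).
Vout = 1.6 * 11.1 * (834.2 / 1000)
Vout = 1.6 * 11.1 * 0.8342
Vout = 14.815 mV

14.815 mV


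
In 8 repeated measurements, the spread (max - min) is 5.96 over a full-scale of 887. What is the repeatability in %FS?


Repeatability = (spread / full scale) * 100%.
R = (5.96 / 887) * 100
R = 0.672 %FS

0.672 %FS


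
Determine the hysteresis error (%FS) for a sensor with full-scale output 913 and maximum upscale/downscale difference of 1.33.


Hysteresis = (max difference / full scale) * 100%.
H = (1.33 / 913) * 100
H = 0.146 %FS

0.146 %FS


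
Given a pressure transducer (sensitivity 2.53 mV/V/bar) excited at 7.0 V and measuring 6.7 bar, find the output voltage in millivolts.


Output = sensitivity * Vex * P.
Vout = 2.53 * 7.0 * 6.7
Vout = 17.71 * 6.7
Vout = 118.66 mV

118.66 mV


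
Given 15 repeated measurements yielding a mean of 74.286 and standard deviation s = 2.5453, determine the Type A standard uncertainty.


The standard uncertainty for Type A evaluation is u = s / sqrt(n).
u = 2.5453 / sqrt(15)
u = 2.5453 / 3.873
u = 0.6572

0.6572


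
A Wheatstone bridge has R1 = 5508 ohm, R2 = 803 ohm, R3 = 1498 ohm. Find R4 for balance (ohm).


At balance: R1*R4 = R2*R3, so R4 = R2*R3/R1.
R4 = 803 * 1498 / 5508
R4 = 1202894 / 5508
R4 = 218.39 ohm

218.39 ohm


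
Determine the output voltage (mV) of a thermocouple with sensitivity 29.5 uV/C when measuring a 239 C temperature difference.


The thermocouple output V = sensitivity * dT.
V = 29.5 uV/C * 239 C
V = 7050.5 uV
V = 7.051 mV

7.051 mV


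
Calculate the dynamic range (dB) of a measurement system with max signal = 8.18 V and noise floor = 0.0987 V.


Dynamic range = 20 * log10(Vmax / Vnoise).
DR = 20 * log10(8.18 / 0.0987)
DR = 20 * log10(82.88)
DR = 38.37 dB

38.37 dB


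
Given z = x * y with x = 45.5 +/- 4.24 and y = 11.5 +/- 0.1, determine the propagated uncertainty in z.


For a product z = x*y, the relative uncertainty is:
uz/z = sqrt((ux/x)^2 + (uy/y)^2)
Relative uncertainties: ux/x = 4.24/45.5 = 0.093187
uy/y = 0.1/11.5 = 0.008696
z = 45.5 * 11.5 = 523.2
uz = 523.2 * sqrt(0.093187^2 + 0.008696^2) = 48.972

48.972


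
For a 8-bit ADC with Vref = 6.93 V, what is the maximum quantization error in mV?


The maximum quantization error is +/- LSB/2.
LSB = Vref / 2^n = 6.93 / 256 = 0.02707031 V
Max error = LSB / 2 = 0.02707031 / 2 = 0.01353516 V
Max error = 13.5352 mV

13.5352 mV


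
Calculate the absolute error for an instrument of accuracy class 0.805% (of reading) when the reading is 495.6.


Absolute error = (accuracy% / 100) * reading.
Error = (0.805 / 100) * 495.6
Error = 0.00805 * 495.6
Error = 3.9896

3.9896


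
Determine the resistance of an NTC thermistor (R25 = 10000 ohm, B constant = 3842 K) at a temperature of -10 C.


NTC thermistor equation: Rt = R25 * exp(B * (1/T - 1/T25)).
T in Kelvin: 263.15 K, T25 = 298.15 K
1/T - 1/T25 = 1/263.15 - 1/298.15 = 0.0004461
B * (1/T - 1/T25) = 3842 * 0.0004461 = 1.7139
Rt = 10000 * exp(1.7139) = 55506.0 ohm

55506.0 ohm


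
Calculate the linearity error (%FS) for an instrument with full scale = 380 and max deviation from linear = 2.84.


Linearity error = (max deviation / full scale) * 100%.
Linearity = (2.84 / 380) * 100
Linearity = 0.747 %FS

0.747 %FS


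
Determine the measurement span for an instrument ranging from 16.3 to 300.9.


Span = upper range - lower range.
Span = 300.9 - (16.3)
Span = 284.6

284.6


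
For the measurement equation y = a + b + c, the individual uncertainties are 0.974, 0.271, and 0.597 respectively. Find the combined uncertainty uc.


For a sum of independent quantities, uc = sqrt(u1^2 + u2^2 + u3^2).
uc = sqrt(0.974^2 + 0.271^2 + 0.597^2)
uc = sqrt(0.948676 + 0.073441 + 0.356409)
uc = 1.1741

1.1741


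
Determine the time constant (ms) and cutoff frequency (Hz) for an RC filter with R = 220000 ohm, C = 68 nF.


Time constant: tau = R * C.
tau = 220000 * 6.80e-08 = 0.01496 s
tau = 14.96 ms
Cutoff frequency: fc = 1 / (2*pi*R*C).
fc = 1 / (2*pi*0.01496) = 10.64 Hz

tau = 14.96 ms, fc = 10.64 Hz


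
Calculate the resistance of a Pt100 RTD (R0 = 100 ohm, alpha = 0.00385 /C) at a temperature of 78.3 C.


The RTD equation: Rt = R0 * (1 + alpha * T).
Rt = 100 * (1 + 0.00385 * 78.3)
Rt = 100 * (1 + 0.301455)
Rt = 100 * 1.301455
Rt = 130.145 ohm

130.145 ohm


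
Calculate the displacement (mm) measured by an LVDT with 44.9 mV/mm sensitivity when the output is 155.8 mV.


Displacement = Vout / sensitivity.
d = 155.8 / 44.9
d = 3.47 mm

3.47 mm


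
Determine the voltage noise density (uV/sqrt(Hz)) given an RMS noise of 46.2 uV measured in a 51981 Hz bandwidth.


Noise spectral density = Vrms / sqrt(BW).
NSD = 46.2 / sqrt(51981)
NSD = 46.2 / 227.9934
NSD = 0.2026 uV/sqrt(Hz)

0.2026 uV/sqrt(Hz)


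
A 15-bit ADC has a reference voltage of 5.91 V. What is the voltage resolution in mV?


The resolution (LSB) of an ADC is Vref / 2^n.
LSB = 5.91 / 2^15
LSB = 5.91 / 32768
LSB = 0.00018036 V = 0.18035889 mV

0.18035889 mV


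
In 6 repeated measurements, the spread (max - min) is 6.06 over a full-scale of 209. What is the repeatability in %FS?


Repeatability = (spread / full scale) * 100%.
R = (6.06 / 209) * 100
R = 2.9 %FS

2.9 %FS


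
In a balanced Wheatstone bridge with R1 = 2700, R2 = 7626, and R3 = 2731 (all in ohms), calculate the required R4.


At balance: R1*R4 = R2*R3, so R4 = R2*R3/R1.
R4 = 7626 * 2731 / 2700
R4 = 20826606 / 2700
R4 = 7713.56 ohm

7713.56 ohm


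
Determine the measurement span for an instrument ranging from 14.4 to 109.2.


Span = upper range - lower range.
Span = 109.2 - (14.4)
Span = 94.8

94.8


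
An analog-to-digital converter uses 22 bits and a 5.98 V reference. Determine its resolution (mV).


The resolution (LSB) of an ADC is Vref / 2^n.
LSB = 5.98 / 2^22
LSB = 5.98 / 4194304
LSB = 1.43e-06 V = 0.00142574 mV

0.00142574 mV


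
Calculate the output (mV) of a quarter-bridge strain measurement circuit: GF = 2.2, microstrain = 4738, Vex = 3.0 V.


Quarter bridge output: Vout = (GF * epsilon * Vex) / 4.
Vout = (2.2 * 4738e-6 * 3.0) / 4
Vout = 0.0312708 / 4 V
Vout = 0.0078177 V = 7.8177 mV

7.8177 mV


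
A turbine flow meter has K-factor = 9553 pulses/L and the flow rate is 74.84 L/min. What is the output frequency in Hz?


Frequency = K * Q / 60 (converting L/min to L/s).
f = 9553 * 74.84 / 60
f = 714946.52 / 60
f = 11915.78 Hz

11915.78 Hz


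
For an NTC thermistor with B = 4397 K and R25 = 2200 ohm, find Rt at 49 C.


NTC thermistor equation: Rt = R25 * exp(B * (1/T - 1/T25)).
T in Kelvin: 322.15 K, T25 = 298.15 K
1/T - 1/T25 = 1/322.15 - 1/298.15 = -0.00024987
B * (1/T - 1/T25) = 4397 * -0.00024987 = -1.0987
Rt = 2200 * exp(-1.0987) = 733.3 ohm

733.3 ohm


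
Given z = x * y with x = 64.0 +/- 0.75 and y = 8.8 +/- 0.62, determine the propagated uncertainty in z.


For a product z = x*y, the relative uncertainty is:
uz/z = sqrt((ux/x)^2 + (uy/y)^2)
Relative uncertainties: ux/x = 0.75/64.0 = 0.011719
uy/y = 0.62/8.8 = 0.070455
z = 64.0 * 8.8 = 563.2
uz = 563.2 * sqrt(0.011719^2 + 0.070455^2) = 40.225

40.225


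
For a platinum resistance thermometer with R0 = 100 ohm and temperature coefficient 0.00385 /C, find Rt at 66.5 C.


The RTD equation: Rt = R0 * (1 + alpha * T).
Rt = 100 * (1 + 0.00385 * 66.5)
Rt = 100 * (1 + 0.256025)
Rt = 100 * 1.256025
Rt = 125.602 ohm

125.602 ohm


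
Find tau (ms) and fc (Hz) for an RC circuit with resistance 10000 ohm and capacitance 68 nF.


Time constant: tau = R * C.
tau = 10000 * 6.80e-08 = 0.00068 s
tau = 0.68 ms
Cutoff frequency: fc = 1 / (2*pi*R*C).
fc = 1 / (2*pi*0.00068) = 234.05 Hz

tau = 0.68 ms, fc = 234.05 Hz


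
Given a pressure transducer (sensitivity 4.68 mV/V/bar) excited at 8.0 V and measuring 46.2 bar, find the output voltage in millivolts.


Output = sensitivity * Vex * P.
Vout = 4.68 * 8.0 * 46.2
Vout = 37.44 * 46.2
Vout = 1729.73 mV

1729.73 mV


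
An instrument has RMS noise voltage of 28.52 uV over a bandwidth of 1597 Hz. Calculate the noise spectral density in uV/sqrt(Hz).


Noise spectral density = Vrms / sqrt(BW).
NSD = 28.52 / sqrt(1597)
NSD = 28.52 / 39.9625
NSD = 0.7137 uV/sqrt(Hz)

0.7137 uV/sqrt(Hz)


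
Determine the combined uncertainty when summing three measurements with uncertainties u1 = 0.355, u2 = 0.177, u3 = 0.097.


For a sum of independent quantities, uc = sqrt(u1^2 + u2^2 + u3^2).
uc = sqrt(0.355^2 + 0.177^2 + 0.097^2)
uc = sqrt(0.126025 + 0.031329 + 0.009409)
uc = 0.4084

0.4084


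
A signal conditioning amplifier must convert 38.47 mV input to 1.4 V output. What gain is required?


Gain = Vout / Vin (converting to same units).
G = 1.4 V / 38.47 mV
G = 1400.0 mV / 38.47 mV
G = 36.39

36.39


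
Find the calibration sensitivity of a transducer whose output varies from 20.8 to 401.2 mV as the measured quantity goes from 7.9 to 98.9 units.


Sensitivity = (y2 - y1) / (x2 - x1).
S = (401.2 - 20.8) / (98.9 - 7.9)
S = 380.4 / 91.0
S = 4.1802 mV/unit

4.1802 mV/unit


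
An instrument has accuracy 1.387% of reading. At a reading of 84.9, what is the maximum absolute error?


Absolute error = (accuracy% / 100) * reading.
Error = (1.387 / 100) * 84.9
Error = 0.01387 * 84.9
Error = 1.1776

1.1776


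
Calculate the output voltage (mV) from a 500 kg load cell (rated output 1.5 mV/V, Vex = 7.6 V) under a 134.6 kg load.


Vout = rated_output * Vex * (load / capacity).
Vout = 1.5 * 7.6 * (134.6 / 500)
Vout = 1.5 * 7.6 * 0.2692
Vout = 3.069 mV

3.069 mV


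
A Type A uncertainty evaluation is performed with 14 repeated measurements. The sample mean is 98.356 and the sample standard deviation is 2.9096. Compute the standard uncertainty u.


The standard uncertainty for Type A evaluation is u = s / sqrt(n).
u = 2.9096 / sqrt(14)
u = 2.9096 / 3.7417
u = 0.7776

0.7776


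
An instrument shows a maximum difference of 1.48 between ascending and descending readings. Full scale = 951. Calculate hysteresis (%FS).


Hysteresis = (max difference / full scale) * 100%.
H = (1.48 / 951) * 100
H = 0.156 %FS

0.156 %FS


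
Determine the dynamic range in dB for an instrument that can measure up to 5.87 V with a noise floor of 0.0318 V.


Dynamic range = 20 * log10(Vmax / Vnoise).
DR = 20 * log10(5.87 / 0.0318)
DR = 20 * log10(184.59)
DR = 45.32 dB

45.32 dB


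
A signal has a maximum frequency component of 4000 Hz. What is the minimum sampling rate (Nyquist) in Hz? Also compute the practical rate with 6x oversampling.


By Nyquist theorem, fs_min = 2 * fmax.
fs_min = 2 * 4000 = 8000 Hz
Practical rate = 6 * fs_min = 6 * 8000 = 48000 Hz

fs_min = 8000 Hz, fs_practical = 48000 Hz


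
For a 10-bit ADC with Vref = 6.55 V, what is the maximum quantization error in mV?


The maximum quantization error is +/- LSB/2.
LSB = Vref / 2^n = 6.55 / 1024 = 0.00639648 V
Max error = LSB / 2 = 0.00639648 / 2 = 0.00319824 V
Max error = 3.1982 mV

3.1982 mV


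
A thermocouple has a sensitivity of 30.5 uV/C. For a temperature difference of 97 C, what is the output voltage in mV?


The thermocouple output V = sensitivity * dT.
V = 30.5 uV/C * 97 C
V = 2958.5 uV
V = 2.958 mV

2.958 mV


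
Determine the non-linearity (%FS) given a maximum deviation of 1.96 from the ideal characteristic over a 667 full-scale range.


Linearity error = (max deviation / full scale) * 100%.
Linearity = (1.96 / 667) * 100
Linearity = 0.294 %FS

0.294 %FS


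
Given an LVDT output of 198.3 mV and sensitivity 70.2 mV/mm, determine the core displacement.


Displacement = Vout / sensitivity.
d = 198.3 / 70.2
d = 2.825 mm

2.825 mm


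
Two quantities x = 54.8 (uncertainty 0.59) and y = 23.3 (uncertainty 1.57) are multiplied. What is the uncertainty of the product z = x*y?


For a product z = x*y, the relative uncertainty is:
uz/z = sqrt((ux/x)^2 + (uy/y)^2)
Relative uncertainties: ux/x = 0.59/54.8 = 0.010766
uy/y = 1.57/23.3 = 0.067382
z = 54.8 * 23.3 = 1276.8
uz = 1276.8 * sqrt(0.010766^2 + 0.067382^2) = 87.127

87.127


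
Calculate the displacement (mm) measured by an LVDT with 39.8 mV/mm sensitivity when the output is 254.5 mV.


Displacement = Vout / sensitivity.
d = 254.5 / 39.8
d = 6.394 mm

6.394 mm


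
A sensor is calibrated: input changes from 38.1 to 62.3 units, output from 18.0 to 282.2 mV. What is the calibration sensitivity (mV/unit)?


Sensitivity = (y2 - y1) / (x2 - x1).
S = (282.2 - 18.0) / (62.3 - 38.1)
S = 264.2 / 24.2
S = 10.9174 mV/unit

10.9174 mV/unit


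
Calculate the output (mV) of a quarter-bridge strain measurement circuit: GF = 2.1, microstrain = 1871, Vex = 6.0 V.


Quarter bridge output: Vout = (GF * epsilon * Vex) / 4.
Vout = (2.1 * 1871e-6 * 6.0) / 4
Vout = 0.0235746 / 4 V
Vout = 0.00589365 V = 5.8937 mV

5.8937 mV


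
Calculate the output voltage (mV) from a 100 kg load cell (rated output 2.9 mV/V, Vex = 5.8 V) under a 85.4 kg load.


Vout = rated_output * Vex * (load / capacity).
Vout = 2.9 * 5.8 * (85.4 / 100)
Vout = 2.9 * 5.8 * 0.854
Vout = 14.364 mV

14.364 mV


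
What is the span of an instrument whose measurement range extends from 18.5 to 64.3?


Span = upper range - lower range.
Span = 64.3 - (18.5)
Span = 45.8

45.8


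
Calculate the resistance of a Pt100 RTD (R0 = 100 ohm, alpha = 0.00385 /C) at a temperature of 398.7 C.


The RTD equation: Rt = R0 * (1 + alpha * T).
Rt = 100 * (1 + 0.00385 * 398.7)
Rt = 100 * (1 + 1.534995)
Rt = 100 * 2.534995
Rt = 253.5 ohm

253.5 ohm


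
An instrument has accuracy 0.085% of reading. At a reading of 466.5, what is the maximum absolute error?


Absolute error = (accuracy% / 100) * reading.
Error = (0.085 / 100) * 466.5
Error = 0.00085 * 466.5
Error = 0.3965

0.3965


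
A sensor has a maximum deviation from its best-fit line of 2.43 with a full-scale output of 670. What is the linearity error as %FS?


Linearity error = (max deviation / full scale) * 100%.
Linearity = (2.43 / 670) * 100
Linearity = 0.363 %FS

0.363 %FS


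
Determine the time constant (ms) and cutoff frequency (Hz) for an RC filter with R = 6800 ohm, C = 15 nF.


Time constant: tau = R * C.
tau = 6800 * 1.50e-08 = 0.000102 s
tau = 0.102 ms
Cutoff frequency: fc = 1 / (2*pi*R*C).
fc = 1 / (2*pi*0.000102) = 1560.34 Hz

tau = 0.102 ms, fc = 1560.34 Hz


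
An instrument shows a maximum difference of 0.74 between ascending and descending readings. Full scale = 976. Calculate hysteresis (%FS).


Hysteresis = (max difference / full scale) * 100%.
H = (0.74 / 976) * 100
H = 0.076 %FS

0.076 %FS


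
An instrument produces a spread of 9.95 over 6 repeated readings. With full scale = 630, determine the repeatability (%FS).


Repeatability = (spread / full scale) * 100%.
R = (9.95 / 630) * 100
R = 1.579 %FS

1.579 %FS


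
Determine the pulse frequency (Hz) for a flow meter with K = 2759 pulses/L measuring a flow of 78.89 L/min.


Frequency = K * Q / 60 (converting L/min to L/s).
f = 2759 * 78.89 / 60
f = 217657.51 / 60
f = 3627.63 Hz

3627.63 Hz


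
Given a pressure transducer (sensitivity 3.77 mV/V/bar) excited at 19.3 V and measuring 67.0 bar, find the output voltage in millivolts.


Output = sensitivity * Vex * P.
Vout = 3.77 * 19.3 * 67.0
Vout = 72.761 * 67.0
Vout = 4874.99 mV

4874.99 mV


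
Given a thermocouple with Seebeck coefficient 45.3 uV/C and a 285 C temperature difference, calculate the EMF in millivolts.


The thermocouple output V = sensitivity * dT.
V = 45.3 uV/C * 285 C
V = 12910.5 uV
V = 12.911 mV

12.911 mV


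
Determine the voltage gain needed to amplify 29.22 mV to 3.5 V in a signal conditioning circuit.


Gain = Vout / Vin (converting to same units).
G = 3.5 V / 29.22 mV
G = 3500.0 mV / 29.22 mV
G = 119.78

119.78


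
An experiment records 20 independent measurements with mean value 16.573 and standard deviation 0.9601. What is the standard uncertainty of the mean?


The standard uncertainty for Type A evaluation is u = s / sqrt(n).
u = 0.9601 / sqrt(20)
u = 0.9601 / 4.4721
u = 0.2147

0.2147


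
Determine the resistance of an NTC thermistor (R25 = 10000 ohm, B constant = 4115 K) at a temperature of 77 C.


NTC thermistor equation: Rt = R25 * exp(B * (1/T - 1/T25)).
T in Kelvin: 350.15 K, T25 = 298.15 K
1/T - 1/T25 = 1/350.15 - 1/298.15 = -0.0004981
B * (1/T - 1/T25) = 4115 * -0.0004981 = -2.0497
Rt = 10000 * exp(-2.0497) = 1287.8 ohm

1287.8 ohm


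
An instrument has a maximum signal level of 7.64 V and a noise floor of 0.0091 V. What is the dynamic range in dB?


Dynamic range = 20 * log10(Vmax / Vnoise).
DR = 20 * log10(7.64 / 0.0091)
DR = 20 * log10(839.56)
DR = 58.48 dB

58.48 dB


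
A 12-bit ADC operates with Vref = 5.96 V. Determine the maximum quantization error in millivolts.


The maximum quantization error is +/- LSB/2.
LSB = Vref / 2^n = 5.96 / 4096 = 0.00145508 V
Max error = LSB / 2 = 0.00145508 / 2 = 0.00072754 V
Max error = 0.7275 mV

0.7275 mV


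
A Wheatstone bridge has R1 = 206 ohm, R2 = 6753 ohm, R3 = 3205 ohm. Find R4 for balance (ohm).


At balance: R1*R4 = R2*R3, so R4 = R2*R3/R1.
R4 = 6753 * 3205 / 206
R4 = 21643365 / 206
R4 = 105064.88 ohm

105064.88 ohm


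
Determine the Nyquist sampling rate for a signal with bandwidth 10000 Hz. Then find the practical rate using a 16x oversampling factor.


By Nyquist theorem, fs_min = 2 * fmax.
fs_min = 2 * 10000 = 20000 Hz
Practical rate = 16 * fs_min = 16 * 20000 = 320000 Hz

fs_min = 20000 Hz, fs_practical = 320000 Hz


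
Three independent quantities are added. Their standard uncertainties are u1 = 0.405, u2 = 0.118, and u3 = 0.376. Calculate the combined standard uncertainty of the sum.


For a sum of independent quantities, uc = sqrt(u1^2 + u2^2 + u3^2).
uc = sqrt(0.405^2 + 0.118^2 + 0.376^2)
uc = sqrt(0.164025 + 0.013924 + 0.141376)
uc = 0.5651

0.5651


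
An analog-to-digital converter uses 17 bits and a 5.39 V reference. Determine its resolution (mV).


The resolution (LSB) of an ADC is Vref / 2^n.
LSB = 5.39 / 2^17
LSB = 5.39 / 131072
LSB = 4.112e-05 V = 0.04112244 mV

0.04112244 mV


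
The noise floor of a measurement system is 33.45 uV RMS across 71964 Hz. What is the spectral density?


Noise spectral density = Vrms / sqrt(BW).
NSD = 33.45 / sqrt(71964)
NSD = 33.45 / 268.2611
NSD = 0.1247 uV/sqrt(Hz)

0.1247 uV/sqrt(Hz)


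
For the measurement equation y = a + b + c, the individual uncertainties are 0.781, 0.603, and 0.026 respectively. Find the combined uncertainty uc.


For a sum of independent quantities, uc = sqrt(u1^2 + u2^2 + u3^2).
uc = sqrt(0.781^2 + 0.603^2 + 0.026^2)
uc = sqrt(0.609961 + 0.363609 + 0.000676)
uc = 0.987

0.987


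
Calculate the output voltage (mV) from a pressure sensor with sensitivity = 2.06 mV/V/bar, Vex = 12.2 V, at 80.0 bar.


Output = sensitivity * Vex * P.
Vout = 2.06 * 12.2 * 80.0
Vout = 25.132 * 80.0
Vout = 2010.56 mV

2010.56 mV


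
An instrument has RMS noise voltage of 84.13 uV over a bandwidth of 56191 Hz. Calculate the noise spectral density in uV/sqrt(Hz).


Noise spectral density = Vrms / sqrt(BW).
NSD = 84.13 / sqrt(56191)
NSD = 84.13 / 237.0464
NSD = 0.3549 uV/sqrt(Hz)

0.3549 uV/sqrt(Hz)


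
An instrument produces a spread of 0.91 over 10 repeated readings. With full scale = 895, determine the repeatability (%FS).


Repeatability = (spread / full scale) * 100%.
R = (0.91 / 895) * 100
R = 0.102 %FS

0.102 %FS


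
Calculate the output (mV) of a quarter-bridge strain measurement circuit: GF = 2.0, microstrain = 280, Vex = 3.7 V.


Quarter bridge output: Vout = (GF * epsilon * Vex) / 4.
Vout = (2.0 * 280e-6 * 3.7) / 4
Vout = 0.002072 / 4 V
Vout = 0.000518 V = 0.518 mV

0.518 mV


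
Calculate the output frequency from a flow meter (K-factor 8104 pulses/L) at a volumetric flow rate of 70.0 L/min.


Frequency = K * Q / 60 (converting L/min to L/s).
f = 8104 * 70.0 / 60
f = 567280.0 / 60
f = 9454.67 Hz

9454.67 Hz


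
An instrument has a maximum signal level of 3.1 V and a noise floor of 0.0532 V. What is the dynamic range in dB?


Dynamic range = 20 * log10(Vmax / Vnoise).
DR = 20 * log10(3.1 / 0.0532)
DR = 20 * log10(58.27)
DR = 35.31 dB

35.31 dB


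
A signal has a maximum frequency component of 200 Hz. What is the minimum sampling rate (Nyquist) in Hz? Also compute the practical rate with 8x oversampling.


By Nyquist theorem, fs_min = 2 * fmax.
fs_min = 2 * 200 = 400 Hz
Practical rate = 8 * fs_min = 8 * 400 = 3200 Hz

fs_min = 400 Hz, fs_practical = 3200 Hz


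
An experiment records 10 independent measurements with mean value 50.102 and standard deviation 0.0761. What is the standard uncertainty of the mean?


The standard uncertainty for Type A evaluation is u = s / sqrt(n).
u = 0.0761 / sqrt(10)
u = 0.0761 / 3.1623
u = 0.0241

0.0241


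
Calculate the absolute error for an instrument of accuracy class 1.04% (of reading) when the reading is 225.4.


Absolute error = (accuracy% / 100) * reading.
Error = (1.04 / 100) * 225.4
Error = 0.0104 * 225.4
Error = 2.3442

2.3442


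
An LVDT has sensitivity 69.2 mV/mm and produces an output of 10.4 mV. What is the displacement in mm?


Displacement = Vout / sensitivity.
d = 10.4 / 69.2
d = 0.15 mm

0.15 mm


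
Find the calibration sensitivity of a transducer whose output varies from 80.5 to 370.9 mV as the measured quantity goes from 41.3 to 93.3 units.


Sensitivity = (y2 - y1) / (x2 - x1).
S = (370.9 - 80.5) / (93.3 - 41.3)
S = 290.4 / 52.0
S = 5.5846 mV/unit

5.5846 mV/unit


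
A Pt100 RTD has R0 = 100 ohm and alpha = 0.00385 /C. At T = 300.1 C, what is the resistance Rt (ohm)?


The RTD equation: Rt = R0 * (1 + alpha * T).
Rt = 100 * (1 + 0.00385 * 300.1)
Rt = 100 * (1 + 1.155385)
Rt = 100 * 2.155385
Rt = 215.538 ohm

215.538 ohm


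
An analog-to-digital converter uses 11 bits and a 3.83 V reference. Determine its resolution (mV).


The resolution (LSB) of an ADC is Vref / 2^n.
LSB = 3.83 / 2^11
LSB = 3.83 / 2048
LSB = 0.00187012 V = 1.87011719 mV

1.87011719 mV


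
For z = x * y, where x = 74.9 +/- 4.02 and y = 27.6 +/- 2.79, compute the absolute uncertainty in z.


For a product z = x*y, the relative uncertainty is:
uz/z = sqrt((ux/x)^2 + (uy/y)^2)
Relative uncertainties: ux/x = 4.02/74.9 = 0.053672
uy/y = 2.79/27.6 = 0.101087
z = 74.9 * 27.6 = 2067.2
uz = 2067.2 * sqrt(0.053672^2 + 0.101087^2) = 236.599

236.599


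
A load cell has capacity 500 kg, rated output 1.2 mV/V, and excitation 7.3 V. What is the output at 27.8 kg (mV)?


Vout = rated_output * Vex * (load / capacity).
Vout = 1.2 * 7.3 * (27.8 / 500)
Vout = 1.2 * 7.3 * 0.0556
Vout = 0.487 mV

0.487 mV


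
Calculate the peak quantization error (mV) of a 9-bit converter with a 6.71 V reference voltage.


The maximum quantization error is +/- LSB/2.
LSB = Vref / 2^n = 6.71 / 512 = 0.01310547 V
Max error = LSB / 2 = 0.01310547 / 2 = 0.00655273 V
Max error = 6.5527 mV

6.5527 mV


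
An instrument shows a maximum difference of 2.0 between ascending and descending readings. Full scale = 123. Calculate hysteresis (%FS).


Hysteresis = (max difference / full scale) * 100%.
H = (2.0 / 123) * 100
H = 1.626 %FS

1.626 %FS


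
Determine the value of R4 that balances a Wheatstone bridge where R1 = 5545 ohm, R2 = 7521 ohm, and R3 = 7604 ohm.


At balance: R1*R4 = R2*R3, so R4 = R2*R3/R1.
R4 = 7521 * 7604 / 5545
R4 = 57189684 / 5545
R4 = 10313.74 ohm

10313.74 ohm


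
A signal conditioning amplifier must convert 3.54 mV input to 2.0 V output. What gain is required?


Gain = Vout / Vin (converting to same units).
G = 2.0 V / 3.54 mV
G = 2000.0 mV / 3.54 mV
G = 564.97

564.97


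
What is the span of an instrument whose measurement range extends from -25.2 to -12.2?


Span = upper range - lower range.
Span = -12.2 - (-25.2)
Span = 13.0

13.0


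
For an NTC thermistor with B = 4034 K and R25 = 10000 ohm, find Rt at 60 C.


NTC thermistor equation: Rt = R25 * exp(B * (1/T - 1/T25)).
T in Kelvin: 333.15 K, T25 = 298.15 K
1/T - 1/T25 = 1/333.15 - 1/298.15 = -0.00035237
B * (1/T - 1/T25) = 4034 * -0.00035237 = -1.4214
Rt = 10000 * exp(-1.4214) = 2413.7 ohm

2413.7 ohm


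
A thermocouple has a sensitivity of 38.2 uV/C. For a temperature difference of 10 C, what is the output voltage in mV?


The thermocouple output V = sensitivity * dT.
V = 38.2 uV/C * 10 C
V = 382.0 uV
V = 0.382 mV

0.382 mV


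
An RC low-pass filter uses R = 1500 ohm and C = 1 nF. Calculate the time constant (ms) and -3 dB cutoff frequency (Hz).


Time constant: tau = R * C.
tau = 1500 * 1.00e-09 = 1.5e-06 s
tau = 0.0015 ms
Cutoff frequency: fc = 1 / (2*pi*R*C).
fc = 1 / (2*pi*1.5e-06) = 106103.3 Hz

tau = 0.0015 ms, fc = 106103.3 Hz


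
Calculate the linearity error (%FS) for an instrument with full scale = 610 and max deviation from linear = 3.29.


Linearity error = (max deviation / full scale) * 100%.
Linearity = (3.29 / 610) * 100
Linearity = 0.539 %FS

0.539 %FS


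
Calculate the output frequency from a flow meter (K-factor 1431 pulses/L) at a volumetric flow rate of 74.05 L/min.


Frequency = K * Q / 60 (converting L/min to L/s).
f = 1431 * 74.05 / 60
f = 105965.55 / 60
f = 1766.09 Hz

1766.09 Hz


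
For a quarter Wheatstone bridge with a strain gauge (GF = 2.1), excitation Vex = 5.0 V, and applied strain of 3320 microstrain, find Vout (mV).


Quarter bridge output: Vout = (GF * epsilon * Vex) / 4.
Vout = (2.1 * 3320e-6 * 5.0) / 4
Vout = 0.03486 / 4 V
Vout = 0.008715 V = 8.715 mV

8.715 mV


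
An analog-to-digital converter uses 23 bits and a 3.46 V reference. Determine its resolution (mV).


The resolution (LSB) of an ADC is Vref / 2^n.
LSB = 3.46 / 2^23
LSB = 3.46 / 8388608
LSB = 4.1e-07 V = 0.00041246 mV

0.00041246 mV


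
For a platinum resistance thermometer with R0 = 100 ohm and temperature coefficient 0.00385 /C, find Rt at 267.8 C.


The RTD equation: Rt = R0 * (1 + alpha * T).
Rt = 100 * (1 + 0.00385 * 267.8)
Rt = 100 * (1 + 1.03103)
Rt = 100 * 2.03103
Rt = 203.103 ohm

203.103 ohm


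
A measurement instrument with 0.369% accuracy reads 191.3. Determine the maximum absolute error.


Absolute error = (accuracy% / 100) * reading.
Error = (0.369 / 100) * 191.3
Error = 0.00369 * 191.3
Error = 0.7059

0.7059


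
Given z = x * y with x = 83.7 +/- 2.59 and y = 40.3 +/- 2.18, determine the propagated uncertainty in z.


For a product z = x*y, the relative uncertainty is:
uz/z = sqrt((ux/x)^2 + (uy/y)^2)
Relative uncertainties: ux/x = 2.59/83.7 = 0.030944
uy/y = 2.18/40.3 = 0.054094
z = 83.7 * 40.3 = 3373.1
uz = 3373.1 * sqrt(0.030944^2 + 0.054094^2) = 210.21

210.21


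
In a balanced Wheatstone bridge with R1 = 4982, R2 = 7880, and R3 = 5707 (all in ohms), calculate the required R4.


At balance: R1*R4 = R2*R3, so R4 = R2*R3/R1.
R4 = 7880 * 5707 / 4982
R4 = 44971160 / 4982
R4 = 9026.73 ohm

9026.73 ohm


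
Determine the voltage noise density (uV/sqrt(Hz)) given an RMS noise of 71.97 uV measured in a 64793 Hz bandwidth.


Noise spectral density = Vrms / sqrt(BW).
NSD = 71.97 / sqrt(64793)
NSD = 71.97 / 254.5447
NSD = 0.2827 uV/sqrt(Hz)

0.2827 uV/sqrt(Hz)


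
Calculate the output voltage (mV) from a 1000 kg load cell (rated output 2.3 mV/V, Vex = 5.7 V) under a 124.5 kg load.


Vout = rated_output * Vex * (load / capacity).
Vout = 2.3 * 5.7 * (124.5 / 1000)
Vout = 2.3 * 5.7 * 0.1245
Vout = 1.632 mV

1.632 mV


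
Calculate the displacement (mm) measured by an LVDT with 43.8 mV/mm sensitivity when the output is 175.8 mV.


Displacement = Vout / sensitivity.
d = 175.8 / 43.8
d = 4.014 mm

4.014 mm


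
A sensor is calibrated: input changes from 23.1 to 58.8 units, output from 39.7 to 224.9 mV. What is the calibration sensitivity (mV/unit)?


Sensitivity = (y2 - y1) / (x2 - x1).
S = (224.9 - 39.7) / (58.8 - 23.1)
S = 185.2 / 35.7
S = 5.1877 mV/unit

5.1877 mV/unit


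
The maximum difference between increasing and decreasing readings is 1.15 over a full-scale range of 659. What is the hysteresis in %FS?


Hysteresis = (max difference / full scale) * 100%.
H = (1.15 / 659) * 100
H = 0.175 %FS

0.175 %FS


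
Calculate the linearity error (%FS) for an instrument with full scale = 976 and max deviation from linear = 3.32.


Linearity error = (max deviation / full scale) * 100%.
Linearity = (3.32 / 976) * 100
Linearity = 0.34 %FS

0.34 %FS


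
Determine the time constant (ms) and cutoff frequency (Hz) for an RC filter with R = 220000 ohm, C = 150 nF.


Time constant: tau = R * C.
tau = 220000 * 1.50e-07 = 0.033 s
tau = 33.0 ms
Cutoff frequency: fc = 1 / (2*pi*R*C).
fc = 1 / (2*pi*0.033) = 4.82 Hz

tau = 33.0 ms, fc = 4.82 Hz


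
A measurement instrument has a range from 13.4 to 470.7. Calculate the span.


Span = upper range - lower range.
Span = 470.7 - (13.4)
Span = 457.3

457.3


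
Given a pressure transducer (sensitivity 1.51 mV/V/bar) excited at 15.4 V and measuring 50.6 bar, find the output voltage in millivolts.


Output = sensitivity * Vex * P.
Vout = 1.51 * 15.4 * 50.6
Vout = 23.254 * 50.6
Vout = 1176.65 mV

1176.65 mV


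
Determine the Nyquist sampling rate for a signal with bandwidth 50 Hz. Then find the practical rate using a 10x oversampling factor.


By Nyquist theorem, fs_min = 2 * fmax.
fs_min = 2 * 50 = 100 Hz
Practical rate = 10 * fs_min = 10 * 100 = 1000 Hz

fs_min = 100 Hz, fs_practical = 1000 Hz


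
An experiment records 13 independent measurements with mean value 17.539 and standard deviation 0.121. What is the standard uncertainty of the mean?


The standard uncertainty for Type A evaluation is u = s / sqrt(n).
u = 0.121 / sqrt(13)
u = 0.121 / 3.6056
u = 0.0336

0.0336


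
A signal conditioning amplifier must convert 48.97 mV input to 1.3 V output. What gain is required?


Gain = Vout / Vin (converting to same units).
G = 1.3 V / 48.97 mV
G = 1300.0 mV / 48.97 mV
G = 26.55

26.55


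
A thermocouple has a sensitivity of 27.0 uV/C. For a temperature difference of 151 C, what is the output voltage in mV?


The thermocouple output V = sensitivity * dT.
V = 27.0 uV/C * 151 C
V = 4077.0 uV
V = 4.077 mV

4.077 mV


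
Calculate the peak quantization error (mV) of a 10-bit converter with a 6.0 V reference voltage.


The maximum quantization error is +/- LSB/2.
LSB = Vref / 2^n = 6.0 / 1024 = 0.00585938 V
Max error = LSB / 2 = 0.00585938 / 2 = 0.00292969 V
Max error = 2.9297 mV

2.9297 mV


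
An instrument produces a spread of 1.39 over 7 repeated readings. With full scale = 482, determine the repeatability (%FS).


Repeatability = (spread / full scale) * 100%.
R = (1.39 / 482) * 100
R = 0.288 %FS

0.288 %FS


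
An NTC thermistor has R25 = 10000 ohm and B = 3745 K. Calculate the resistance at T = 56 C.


NTC thermistor equation: Rt = R25 * exp(B * (1/T - 1/T25)).
T in Kelvin: 329.15 K, T25 = 298.15 K
1/T - 1/T25 = 1/329.15 - 1/298.15 = -0.00031589
B * (1/T - 1/T25) = 3745 * -0.00031589 = -1.183
Rt = 10000 * exp(-1.183) = 3063.6 ohm

3063.6 ohm


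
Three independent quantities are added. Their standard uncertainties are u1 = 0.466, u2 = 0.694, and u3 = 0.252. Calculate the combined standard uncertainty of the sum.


For a sum of independent quantities, uc = sqrt(u1^2 + u2^2 + u3^2).
uc = sqrt(0.466^2 + 0.694^2 + 0.252^2)
uc = sqrt(0.217156 + 0.481636 + 0.063504)
uc = 0.8731

0.8731


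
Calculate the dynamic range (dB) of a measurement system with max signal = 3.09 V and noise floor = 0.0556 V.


Dynamic range = 20 * log10(Vmax / Vnoise).
DR = 20 * log10(3.09 / 0.0556)
DR = 20 * log10(55.58)
DR = 34.9 dB

34.9 dB


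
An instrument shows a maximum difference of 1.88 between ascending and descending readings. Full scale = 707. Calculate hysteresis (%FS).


Hysteresis = (max difference / full scale) * 100%.
H = (1.88 / 707) * 100
H = 0.266 %FS

0.266 %FS


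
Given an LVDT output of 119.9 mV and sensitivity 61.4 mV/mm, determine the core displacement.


Displacement = Vout / sensitivity.
d = 119.9 / 61.4
d = 1.953 mm

1.953 mm


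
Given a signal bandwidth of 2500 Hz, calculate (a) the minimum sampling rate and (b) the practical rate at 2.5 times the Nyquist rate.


By Nyquist theorem, fs_min = 2 * fmax.
fs_min = 2 * 2500 = 5000 Hz
Practical rate = 2.5 * fs_min = 2.5 * 5000 = 12500 Hz

fs_min = 5000 Hz, fs_practical = 12500 Hz


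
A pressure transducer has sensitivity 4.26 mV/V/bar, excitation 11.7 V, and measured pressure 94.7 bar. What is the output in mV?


Output = sensitivity * Vex * P.
Vout = 4.26 * 11.7 * 94.7
Vout = 49.842 * 94.7
Vout = 4720.04 mV

4720.04 mV


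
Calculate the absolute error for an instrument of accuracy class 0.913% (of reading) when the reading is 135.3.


Absolute error = (accuracy% / 100) * reading.
Error = (0.913 / 100) * 135.3
Error = 0.00913 * 135.3
Error = 1.2353

1.2353


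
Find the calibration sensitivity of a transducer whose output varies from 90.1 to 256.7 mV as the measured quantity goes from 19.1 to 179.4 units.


Sensitivity = (y2 - y1) / (x2 - x1).
S = (256.7 - 90.1) / (179.4 - 19.1)
S = 166.6 / 160.3
S = 1.0393 mV/unit

1.0393 mV/unit


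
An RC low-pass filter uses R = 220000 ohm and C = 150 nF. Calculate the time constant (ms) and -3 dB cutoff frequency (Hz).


Time constant: tau = R * C.
tau = 220000 * 1.50e-07 = 0.033 s
tau = 33.0 ms
Cutoff frequency: fc = 1 / (2*pi*R*C).
fc = 1 / (2*pi*0.033) = 4.82 Hz

tau = 33.0 ms, fc = 4.82 Hz


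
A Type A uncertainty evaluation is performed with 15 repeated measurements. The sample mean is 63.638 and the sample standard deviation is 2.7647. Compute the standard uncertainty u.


The standard uncertainty for Type A evaluation is u = s / sqrt(n).
u = 2.7647 / sqrt(15)
u = 2.7647 / 3.873
u = 0.7138

0.7138


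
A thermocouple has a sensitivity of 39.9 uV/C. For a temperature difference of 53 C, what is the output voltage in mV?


The thermocouple output V = sensitivity * dT.
V = 39.9 uV/C * 53 C
V = 2114.7 uV
V = 2.115 mV

2.115 mV


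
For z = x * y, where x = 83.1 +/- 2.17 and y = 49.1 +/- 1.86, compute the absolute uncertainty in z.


For a product z = x*y, the relative uncertainty is:
uz/z = sqrt((ux/x)^2 + (uy/y)^2)
Relative uncertainties: ux/x = 2.17/83.1 = 0.026113
uy/y = 1.86/49.1 = 0.037882
z = 83.1 * 49.1 = 4080.2
uz = 4080.2 * sqrt(0.026113^2 + 0.037882^2) = 187.731

187.731


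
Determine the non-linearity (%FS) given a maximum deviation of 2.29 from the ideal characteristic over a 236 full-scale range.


Linearity error = (max deviation / full scale) * 100%.
Linearity = (2.29 / 236) * 100
Linearity = 0.97 %FS

0.97 %FS


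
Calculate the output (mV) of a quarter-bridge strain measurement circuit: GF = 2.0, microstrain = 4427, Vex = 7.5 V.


Quarter bridge output: Vout = (GF * epsilon * Vex) / 4.
Vout = (2.0 * 4427e-6 * 7.5) / 4
Vout = 0.066405 / 4 V
Vout = 0.01660125 V = 16.6012 mV

16.6012 mV


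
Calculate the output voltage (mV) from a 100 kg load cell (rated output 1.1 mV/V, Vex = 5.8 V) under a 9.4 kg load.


Vout = rated_output * Vex * (load / capacity).
Vout = 1.1 * 5.8 * (9.4 / 100)
Vout = 1.1 * 5.8 * 0.094
Vout = 0.6 mV

0.6 mV


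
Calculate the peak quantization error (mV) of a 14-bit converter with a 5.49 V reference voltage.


The maximum quantization error is +/- LSB/2.
LSB = Vref / 2^n = 5.49 / 16384 = 0.00033508 V
Max error = LSB / 2 = 0.00033508 / 2 = 0.00016754 V
Max error = 0.1675 mV

0.1675 mV


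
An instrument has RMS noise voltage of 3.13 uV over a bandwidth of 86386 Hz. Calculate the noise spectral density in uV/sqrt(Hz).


Noise spectral density = Vrms / sqrt(BW).
NSD = 3.13 / sqrt(86386)
NSD = 3.13 / 293.915
NSD = 0.0106 uV/sqrt(Hz)

0.0106 uV/sqrt(Hz)


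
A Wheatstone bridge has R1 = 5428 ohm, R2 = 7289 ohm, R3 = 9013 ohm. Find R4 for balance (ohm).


At balance: R1*R4 = R2*R3, so R4 = R2*R3/R1.
R4 = 7289 * 9013 / 5428
R4 = 65695757 / 5428
R4 = 12103.12 ohm

12103.12 ohm


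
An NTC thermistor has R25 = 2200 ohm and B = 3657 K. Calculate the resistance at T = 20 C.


NTC thermistor equation: Rt = R25 * exp(B * (1/T - 1/T25)).
T in Kelvin: 293.15 K, T25 = 298.15 K
1/T - 1/T25 = 1/293.15 - 1/298.15 = 5.721e-05
B * (1/T - 1/T25) = 3657 * 5.721e-05 = 0.2092
Rt = 2200 * exp(0.2092) = 2711.9 ohm

2711.9 ohm


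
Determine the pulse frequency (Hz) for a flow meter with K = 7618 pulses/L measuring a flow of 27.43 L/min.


Frequency = K * Q / 60 (converting L/min to L/s).
f = 7618 * 27.43 / 60
f = 208961.74 / 60
f = 3482.7 Hz

3482.7 Hz


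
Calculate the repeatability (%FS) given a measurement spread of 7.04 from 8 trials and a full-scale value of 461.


Repeatability = (spread / full scale) * 100%.
R = (7.04 / 461) * 100
R = 1.527 %FS

1.527 %FS


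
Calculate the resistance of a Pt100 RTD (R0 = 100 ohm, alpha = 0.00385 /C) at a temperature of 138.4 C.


The RTD equation: Rt = R0 * (1 + alpha * T).
Rt = 100 * (1 + 0.00385 * 138.4)
Rt = 100 * (1 + 0.53284)
Rt = 100 * 1.53284
Rt = 153.284 ohm

153.284 ohm


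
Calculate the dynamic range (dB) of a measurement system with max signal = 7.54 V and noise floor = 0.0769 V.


Dynamic range = 20 * log10(Vmax / Vnoise).
DR = 20 * log10(7.54 / 0.0769)
DR = 20 * log10(98.05)
DR = 39.83 dB

39.83 dB


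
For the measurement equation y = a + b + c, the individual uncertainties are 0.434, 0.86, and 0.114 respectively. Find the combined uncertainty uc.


For a sum of independent quantities, uc = sqrt(u1^2 + u2^2 + u3^2).
uc = sqrt(0.434^2 + 0.86^2 + 0.114^2)
uc = sqrt(0.188356 + 0.7396 + 0.012996)
uc = 0.97

0.97


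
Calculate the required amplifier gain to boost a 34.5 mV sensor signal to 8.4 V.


Gain = Vout / Vin (converting to same units).
G = 8.4 V / 34.5 mV
G = 8400.0 mV / 34.5 mV
G = 243.48

243.48


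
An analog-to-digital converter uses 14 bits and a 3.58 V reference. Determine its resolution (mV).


The resolution (LSB) of an ADC is Vref / 2^n.
LSB = 3.58 / 2^14
LSB = 3.58 / 16384
LSB = 0.00021851 V = 0.21850586 mV

0.21850586 mV


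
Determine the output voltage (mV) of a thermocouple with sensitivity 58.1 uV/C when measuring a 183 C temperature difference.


The thermocouple output V = sensitivity * dT.
V = 58.1 uV/C * 183 C
V = 10632.3 uV
V = 10.632 mV

10.632 mV


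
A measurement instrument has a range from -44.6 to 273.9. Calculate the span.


Span = upper range - lower range.
Span = 273.9 - (-44.6)
Span = 318.5

318.5


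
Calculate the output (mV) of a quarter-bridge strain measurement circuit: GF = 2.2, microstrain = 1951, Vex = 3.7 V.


Quarter bridge output: Vout = (GF * epsilon * Vex) / 4.
Vout = (2.2 * 1951e-6 * 3.7) / 4
Vout = 0.01588114 / 4 V
Vout = 0.00397029 V = 3.9703 mV

3.9703 mV


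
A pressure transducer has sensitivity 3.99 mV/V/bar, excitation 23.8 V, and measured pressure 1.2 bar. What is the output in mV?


Output = sensitivity * Vex * P.
Vout = 3.99 * 23.8 * 1.2
Vout = 94.962 * 1.2
Vout = 113.95 mV

113.95 mV


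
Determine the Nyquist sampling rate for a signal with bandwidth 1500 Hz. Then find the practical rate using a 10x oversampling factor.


By Nyquist theorem, fs_min = 2 * fmax.
fs_min = 2 * 1500 = 3000 Hz
Practical rate = 10 * fs_min = 10 * 3000 = 30000 Hz

fs_min = 3000 Hz, fs_practical = 30000 Hz


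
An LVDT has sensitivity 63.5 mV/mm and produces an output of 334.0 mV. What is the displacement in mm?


Displacement = Vout / sensitivity.
d = 334.0 / 63.5
d = 5.26 mm

5.26 mm
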